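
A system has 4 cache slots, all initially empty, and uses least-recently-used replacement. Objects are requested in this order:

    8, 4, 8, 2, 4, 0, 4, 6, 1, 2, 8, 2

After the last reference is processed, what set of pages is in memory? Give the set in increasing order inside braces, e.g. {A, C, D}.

{1, 2, 6, 8}

8: miss, frames (8)
4: miss, frames (8 4)
8: hit
2: miss, frames (4 8 2)
4: hit
0: miss, frames (8 2 4 0)
4: hit
6: miss, evict 8, frames (2 0 4 6)
1: miss, evict 2, frames (0 4 6 1)
2: miss, evict 0, frames (4 6 1 2)
8: miss, evict 4, frames (6 1 2 8)
2: hit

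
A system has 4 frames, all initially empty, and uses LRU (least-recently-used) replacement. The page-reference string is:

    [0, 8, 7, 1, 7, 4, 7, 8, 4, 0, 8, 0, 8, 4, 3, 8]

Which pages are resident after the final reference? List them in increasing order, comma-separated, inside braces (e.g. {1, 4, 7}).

0 → fault, frames (0)
8 → fault, frames (0 8)
7 → fault, frames (0 8 7)
1 → fault, frames (0 8 7 1)
7 → hit
4 → fault, evict 0, frames (8 1 7 4)
7 → hit
8 → hit
4 → hit
0 → fault, evict 1, frames (7 8 4 0)
8 → hit
0 → hit
8 → hit
4 → hit
3 → fault, evict 7, frames (0 8 4 3)
8 → hit

{0, 3, 4, 8}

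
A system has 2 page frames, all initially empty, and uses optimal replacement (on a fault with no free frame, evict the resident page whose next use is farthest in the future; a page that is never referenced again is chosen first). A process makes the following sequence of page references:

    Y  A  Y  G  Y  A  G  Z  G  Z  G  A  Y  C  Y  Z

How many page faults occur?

9

Y: fault, frames {Y}
A: fault, frames {Y,A}
Y: hit
G: fault, evict A, frames {Y,G}
Y: hit
A: fault, evict Y, frames {G,A}
G: hit
Z: fault, evict A, frames {G,Z}
G: hit
Z: hit
G: hit
A: fault, evict G, frames {Z,A}
Y: fault, evict A, frames {Z,Y}
C: fault, evict Z, frames {Y,C}
Y: hit
Z: fault, evict C, frames {Y,Z}
Page faults: 9.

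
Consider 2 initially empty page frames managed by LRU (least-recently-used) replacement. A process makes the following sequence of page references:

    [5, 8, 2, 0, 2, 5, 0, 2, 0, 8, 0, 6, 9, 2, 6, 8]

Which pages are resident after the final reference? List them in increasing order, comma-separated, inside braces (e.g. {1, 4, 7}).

5 -> miss, frames [5]
8 -> miss, frames [5, 8]
2 -> miss, evict 5, frames [8, 2]
0 -> miss, evict 8, frames [2, 0]
2 -> hit
5 -> miss, evict 0, frames [2, 5]
0 -> miss, evict 2, frames [5, 0]
2 -> miss, evict 5, frames [0, 2]
0 -> hit
8 -> miss, evict 2, frames [0, 8]
0 -> hit
6 -> miss, evict 8, frames [0, 6]
9 -> miss, evict 0, frames [6, 9]
2 -> miss, evict 6, frames [9, 2]
6 -> miss, evict 9, frames [2, 6]
8 -> miss, evict 2, frames [6, 8]

{6, 8}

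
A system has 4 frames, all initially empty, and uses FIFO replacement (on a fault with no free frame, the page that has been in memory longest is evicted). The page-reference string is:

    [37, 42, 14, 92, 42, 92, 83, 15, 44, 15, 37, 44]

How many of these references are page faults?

8

37 → fault, frames {37}
42 → fault, frames {37,42}
14 → fault, frames {37,42,14}
92 → fault, frames {37,42,14,92}
42 → hit
92 → hit
83 → fault, evict 37, frames {42,14,92,83}
15 → fault, evict 42, frames {14,92,83,15}
44 → fault, evict 14, frames {92,83,15,44}
15 → hit
37 → fault, evict 92, frames {83,15,44,37}
44 → hit
Page faults: 8.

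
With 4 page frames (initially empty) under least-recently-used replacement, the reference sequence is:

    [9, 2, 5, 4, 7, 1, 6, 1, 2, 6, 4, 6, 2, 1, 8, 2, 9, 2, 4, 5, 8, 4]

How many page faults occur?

9: fault, frames {9}
2: fault, frames {9,2}
5: fault, frames {9,2,5}
4: fault, frames {9,2,5,4}
7: fault, evict 9, frames {2,5,4,7}
1: fault, evict 2, frames {5,4,7,1}
6: fault, evict 5, frames {4,7,1,6}
1: hit
2: fault, evict 4, frames {7,6,1,2}
6: hit
4: fault, evict 7, frames {1,2,6,4}
6: hit
2: hit
1: hit
8: fault, evict 4, frames {6,2,1,8}
2: hit
9: fault, evict 6, frames {1,8,2,9}
2: hit
4: fault, evict 1, frames {8,9,2,4}
5: fault, evict 8, frames {9,2,4,5}
8: fault, evict 9, frames {2,4,5,8}
4: hit
Page faults: 14.

14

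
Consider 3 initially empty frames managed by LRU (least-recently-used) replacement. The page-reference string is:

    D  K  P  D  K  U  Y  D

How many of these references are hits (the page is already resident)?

2

D → miss, frames {D}
K → miss, frames {D,K}
P → miss, frames {D,K,P}
D → hit
K → hit
U → miss, evict P, frames {D,K,U}
Y → miss, evict D, frames {K,U,Y}
D → miss, evict K, frames {U,Y,D}
Hits: 2.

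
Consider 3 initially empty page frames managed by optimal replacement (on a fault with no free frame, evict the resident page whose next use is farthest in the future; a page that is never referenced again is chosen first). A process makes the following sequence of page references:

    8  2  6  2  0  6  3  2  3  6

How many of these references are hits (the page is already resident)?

5

8: miss, frames {8}
2: miss, frames {8,2}
6: miss, frames {8,2,6}
2: hit
0: miss, evict 8, frames {2,6,0}
6: hit
3: miss, evict 0, frames {2,6,3}
2: hit
3: hit
6: hit
Hits: 5.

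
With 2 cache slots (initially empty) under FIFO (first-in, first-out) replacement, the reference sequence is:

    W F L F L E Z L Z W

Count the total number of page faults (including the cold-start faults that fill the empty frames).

W: miss, frames [W]
F: miss, frames [W, F]
L: miss, evict W, frames [F, L]
F: hit
L: hit
E: miss, evict F, frames [L, E]
Z: miss, evict L, frames [E, Z]
L: miss, evict E, frames [Z, L]
Z: hit
W: miss, evict Z, frames [L, W]
Page faults: 7.

7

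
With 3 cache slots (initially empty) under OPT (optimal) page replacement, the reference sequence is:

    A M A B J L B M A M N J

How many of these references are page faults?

8

A: miss, frames {A}
M: miss, frames {A,M}
A: hit
B: miss, frames {A,M,B}
J: miss, evict A, frames {M,B,J}
L: miss, evict J, frames {M,B,L}
B: hit
M: hit
A: miss, evict L, frames {M,B,A}
M: hit
N: miss, evict A, frames {M,B,N}
J: miss, evict N, frames {M,B,J}
Page faults: 8.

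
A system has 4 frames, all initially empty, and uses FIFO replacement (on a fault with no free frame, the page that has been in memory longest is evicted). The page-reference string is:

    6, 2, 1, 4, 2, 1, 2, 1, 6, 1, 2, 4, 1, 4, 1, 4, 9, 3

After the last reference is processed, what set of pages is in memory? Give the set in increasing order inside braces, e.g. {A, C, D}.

{1, 3, 4, 9}

6: fault, frames (6)
2: fault, frames (6 2)
1: fault, frames (6 2 1)
4: fault, frames (6 2 1 4)
2: hit
1: hit
2: hit
1: hit
6: hit
1: hit
2: hit
4: hit
1: hit
4: hit
1: hit
4: hit
9: fault, evict 6, frames (2 1 4 9)
3: fault, evict 2, frames (1 4 9 3)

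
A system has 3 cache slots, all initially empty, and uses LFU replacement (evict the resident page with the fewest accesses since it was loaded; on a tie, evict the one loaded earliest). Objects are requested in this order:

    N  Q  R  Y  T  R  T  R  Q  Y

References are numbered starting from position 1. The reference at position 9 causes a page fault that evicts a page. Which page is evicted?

pos 1: N → miss, frames {N}
pos 2: Q → miss, frames {N,Q}
pos 3: R → miss, frames {N,Q,R}
pos 4: Y → miss, evict N, frames {Q,R,Y}
pos 5: T → miss, evict Q, frames {R,Y,T}
pos 6: R → hit
pos 7: T → hit
pos 8: R → hit
pos 9: Q → miss, evict Y, frames {R,T,Q}
At position 9, page Y is evicted.

Y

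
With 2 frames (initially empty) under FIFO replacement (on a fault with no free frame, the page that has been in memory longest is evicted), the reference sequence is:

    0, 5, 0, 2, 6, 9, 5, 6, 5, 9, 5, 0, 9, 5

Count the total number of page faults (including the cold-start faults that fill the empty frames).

12

0 -> fault, frames {0}
5 -> fault, frames {0,5}
0 -> hit
2 -> fault, evict 0, frames {5,2}
6 -> fault, evict 5, frames {2,6}
9 -> fault, evict 2, frames {6,9}
5 -> fault, evict 6, frames {9,5}
6 -> fault, evict 9, frames {5,6}
5 -> hit
9 -> fault, evict 5, frames {6,9}
5 -> fault, evict 6, frames {9,5}
0 -> fault, evict 9, frames {5,0}
9 -> fault, evict 5, frames {0,9}
5 -> fault, evict 0, frames {9,5}
Page faults: 12.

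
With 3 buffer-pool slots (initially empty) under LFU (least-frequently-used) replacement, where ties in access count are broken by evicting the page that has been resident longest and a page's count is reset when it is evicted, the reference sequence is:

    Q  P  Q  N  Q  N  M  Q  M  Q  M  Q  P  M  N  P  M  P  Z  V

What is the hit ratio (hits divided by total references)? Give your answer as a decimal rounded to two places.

0.55

Q: miss, frames (Q)
P: miss, frames (Q P)
Q: hit
N: miss, frames (Q P N)
Q: hit
N: hit
M: miss, evict P, frames (Q N M)
Q: hit
M: hit
Q: hit
M: hit
Q: hit
P: miss, evict N, frames (Q M P)
M: hit
N: miss, evict P, frames (Q M N)
P: miss, evict N, frames (Q M P)
M: hit
P: hit
Z: miss, evict P, frames (Q M Z)
V: miss, evict Z, frames (Q M V)
Hits: 11 of 20 references → 11/20 = 0.5500.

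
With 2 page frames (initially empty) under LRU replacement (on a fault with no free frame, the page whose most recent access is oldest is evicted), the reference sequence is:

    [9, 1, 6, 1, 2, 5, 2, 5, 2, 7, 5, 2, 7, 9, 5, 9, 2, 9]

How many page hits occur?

9: fault, frames {9}
1: fault, frames {9,1}
6: fault, evict 9, frames {1,6}
1: hit
2: fault, evict 6, frames {1,2}
5: fault, evict 1, frames {2,5}
2: hit
5: hit
2: hit
7: fault, evict 5, frames {2,7}
5: fault, evict 2, frames {7,5}
2: fault, evict 7, frames {5,2}
7: fault, evict 5, frames {2,7}
9: fault, evict 2, frames {7,9}
5: fault, evict 7, frames {9,5}
9: hit
2: fault, evict 5, frames {9,2}
9: hit
Hits: 6.

6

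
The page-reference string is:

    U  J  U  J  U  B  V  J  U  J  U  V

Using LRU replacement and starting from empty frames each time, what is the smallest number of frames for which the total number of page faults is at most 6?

f=1: 12 faults
f=2: 7 faults
f=3: 6 faults
f=4: 4 faults
Smallest f with faults ≤ 6 is 3.

3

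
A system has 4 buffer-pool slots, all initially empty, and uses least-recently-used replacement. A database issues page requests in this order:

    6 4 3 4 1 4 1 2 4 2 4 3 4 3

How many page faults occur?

6: fault, frames (6)
4: fault, frames (6 4)
3: fault, frames (6 4 3)
4: hit
1: fault, frames (6 3 4 1)
4: hit
1: hit
2: fault, evict 6, frames (3 4 1 2)
4: hit
2: hit
4: hit
3: hit
4: hit
3: hit
Page faults: 5.

5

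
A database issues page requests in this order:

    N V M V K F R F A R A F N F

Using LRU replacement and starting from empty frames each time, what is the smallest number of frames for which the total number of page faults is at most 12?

2

f=1: 14 faults
f=2: 10 faults
f=3: 8 faults
f=4: 8 faults
f=5: 8 faults
f=6: 8 faults
f=7: 7 faults
Smallest f with faults ≤ 12 is 2.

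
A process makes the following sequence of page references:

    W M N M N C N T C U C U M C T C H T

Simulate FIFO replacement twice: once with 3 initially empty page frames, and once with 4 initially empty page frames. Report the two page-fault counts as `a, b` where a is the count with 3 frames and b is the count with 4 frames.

10, 8

3 frames: F F F . . F . F . F . . F F F . F . → 10 faults.
4 frames: F F F . . F . F . F . . F . . . F . → 8 faults.
8 < 10: adding a frame reduced faults, as is typical.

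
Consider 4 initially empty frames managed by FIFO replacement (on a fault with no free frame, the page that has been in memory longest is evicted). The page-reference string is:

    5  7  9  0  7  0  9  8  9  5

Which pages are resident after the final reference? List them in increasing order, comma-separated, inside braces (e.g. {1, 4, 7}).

{0, 5, 8, 9}

5 → miss, frames {5}
7 → miss, frames {5,7}
9 → miss, frames {5,7,9}
0 → miss, frames {5,7,9,0}
7 → hit
0 → hit
9 → hit
8 → miss, evict 5, frames {7,9,0,8}
9 → hit
5 → miss, evict 7, frames {9,0,8,5}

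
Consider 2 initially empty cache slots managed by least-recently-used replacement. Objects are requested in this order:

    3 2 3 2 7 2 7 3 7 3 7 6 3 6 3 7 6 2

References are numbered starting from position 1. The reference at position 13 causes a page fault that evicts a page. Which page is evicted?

pos 1: 3 -> miss, frames [3]
pos 2: 2 -> miss, frames [3, 2]
pos 3: 3 -> hit
pos 4: 2 -> hit
pos 5: 7 -> miss, evict 3, frames [2, 7]
pos 6: 2 -> hit
pos 7: 7 -> hit
pos 8: 3 -> miss, evict 2, frames [7, 3]
pos 9: 7 -> hit
pos 10: 3 -> hit
pos 11: 7 -> hit
pos 12: 6 -> miss, evict 3, frames [7, 6]
pos 13: 3 -> miss, evict 7, frames [6, 3]
At position 13, page 7 is evicted.

7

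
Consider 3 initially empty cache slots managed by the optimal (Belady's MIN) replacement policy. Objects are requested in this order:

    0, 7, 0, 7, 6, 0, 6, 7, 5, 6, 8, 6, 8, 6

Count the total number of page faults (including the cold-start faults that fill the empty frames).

5

0 -> miss, frames (0)
7 -> miss, frames (0 7)
0 -> hit
7 -> hit
6 -> miss, frames (0 7 6)
0 -> hit
6 -> hit
7 -> hit
5 -> miss, evict 7, frames (0 6 5)
6 -> hit
8 -> miss, evict 5, frames (0 6 8)
6 -> hit
8 -> hit
6 -> hit
Page faults: 5.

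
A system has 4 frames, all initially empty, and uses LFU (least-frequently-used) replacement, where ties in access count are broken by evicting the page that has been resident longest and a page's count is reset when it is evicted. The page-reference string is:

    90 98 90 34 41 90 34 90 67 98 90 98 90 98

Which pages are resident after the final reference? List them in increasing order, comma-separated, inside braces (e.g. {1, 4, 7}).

90 → miss, frames [90]
98 → miss, frames [90, 98]
90 → hit
34 → miss, frames [90, 98, 34]
41 → miss, frames [90, 98, 34, 41]
90 → hit
34 → hit
90 → hit
67 → miss, evict 98, frames [90, 34, 41, 67]
98 → miss, evict 41, frames [90, 34, 67, 98]
90 → hit
98 → hit
90 → hit
98 → hit

{34, 67, 90, 98}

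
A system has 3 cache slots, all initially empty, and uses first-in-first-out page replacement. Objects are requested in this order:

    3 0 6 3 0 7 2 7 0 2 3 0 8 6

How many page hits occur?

3 → miss, frames (3)
0 → miss, frames (3 0)
6 → miss, frames (3 0 6)
3 → hit
0 → hit
7 → miss, evict 3, frames (0 6 7)
2 → miss, evict 0, frames (6 7 2)
7 → hit
0 → miss, evict 6, frames (7 2 0)
2 → hit
3 → miss, evict 7, frames (2 0 3)
0 → hit
8 → miss, evict 2, frames (0 3 8)
6 → miss, evict 0, frames (3 8 6)
Hits: 5.

5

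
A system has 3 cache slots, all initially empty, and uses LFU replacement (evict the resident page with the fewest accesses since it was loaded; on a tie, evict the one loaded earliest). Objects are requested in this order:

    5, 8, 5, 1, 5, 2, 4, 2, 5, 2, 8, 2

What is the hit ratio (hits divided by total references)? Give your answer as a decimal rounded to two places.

0.50

5 → fault, frames (5)
8 → fault, frames (5 8)
5 → hit
1 → fault, frames (5 8 1)
5 → hit
2 → fault, evict 8, frames (5 1 2)
4 → fault, evict 1, frames (5 2 4)
2 → hit
5 → hit
2 → hit
8 → fault, evict 4, frames (5 2 8)
2 → hit
Hits: 6 of 12 references → 6/12 = 0.5000.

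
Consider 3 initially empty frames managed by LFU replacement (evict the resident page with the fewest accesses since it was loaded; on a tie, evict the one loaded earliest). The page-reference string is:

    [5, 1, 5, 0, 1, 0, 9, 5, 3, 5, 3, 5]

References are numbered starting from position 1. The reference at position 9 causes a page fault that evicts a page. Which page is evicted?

pos 1: 5 → miss, frames (5)
pos 2: 1 → miss, frames (5 1)
pos 3: 5 → hit
pos 4: 0 → miss, frames (5 1 0)
pos 5: 1 → hit
pos 6: 0 → hit
pos 7: 9 → miss, evict 5, frames (1 0 9)
pos 8: 5 → miss, evict 9, frames (1 0 5)
pos 9: 3 → miss, evict 5, frames (1 0 3)
At position 9, page 5 is evicted.

5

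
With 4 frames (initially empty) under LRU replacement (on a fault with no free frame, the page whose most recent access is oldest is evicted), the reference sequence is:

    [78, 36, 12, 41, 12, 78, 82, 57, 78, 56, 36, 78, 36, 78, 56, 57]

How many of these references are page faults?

78: fault, frames {78}
36: fault, frames {78,36}
12: fault, frames {78,36,12}
41: fault, frames {78,36,12,41}
12: hit
78: hit
82: fault, evict 36, frames {41,12,78,82}
57: fault, evict 41, frames {12,78,82,57}
78: hit
56: fault, evict 12, frames {82,57,78,56}
36: fault, evict 82, frames {57,78,56,36}
78: hit
36: hit
78: hit
56: hit
57: hit
Page faults: 8.

8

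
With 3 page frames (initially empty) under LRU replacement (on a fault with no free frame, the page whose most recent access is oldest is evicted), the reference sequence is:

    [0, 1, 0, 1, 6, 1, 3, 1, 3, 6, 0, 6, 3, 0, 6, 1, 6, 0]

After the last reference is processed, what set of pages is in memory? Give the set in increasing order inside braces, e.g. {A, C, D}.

{0, 1, 6}

0 → miss, frames (0)
1 → miss, frames (0 1)
0 → hit
1 → hit
6 → miss, frames (0 1 6)
1 → hit
3 → miss, evict 0, frames (6 1 3)
1 → hit
3 → hit
6 → hit
0 → miss, evict 1, frames (3 6 0)
6 → hit
3 → hit
0 → hit
6 → hit
1 → miss, evict 3, frames (0 6 1)
6 → hit
0 → hit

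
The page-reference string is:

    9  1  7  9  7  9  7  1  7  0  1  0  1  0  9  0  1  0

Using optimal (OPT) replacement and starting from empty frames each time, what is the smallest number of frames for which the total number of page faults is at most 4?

f=1: 18 faults
f=2: 7 faults
f=3: 4 faults
f=4: 4 faults
Smallest f with faults ≤ 4 is 3.

3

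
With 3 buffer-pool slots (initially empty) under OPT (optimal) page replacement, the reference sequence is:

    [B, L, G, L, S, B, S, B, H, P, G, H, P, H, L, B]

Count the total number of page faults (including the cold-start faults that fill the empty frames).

8

B: miss, frames [B]
L: miss, frames [B, L]
G: miss, frames [B, L, G]
L: hit
S: miss, evict L, frames [B, G, S]
B: hit
S: hit
B: hit
H: miss, evict S, frames [B, G, H]
P: miss, evict B, frames [G, H, P]
G: hit
H: hit
P: hit
H: hit
L: miss, evict P, frames [G, H, L]
B: miss, evict L, frames [G, H, B]
Page faults: 8.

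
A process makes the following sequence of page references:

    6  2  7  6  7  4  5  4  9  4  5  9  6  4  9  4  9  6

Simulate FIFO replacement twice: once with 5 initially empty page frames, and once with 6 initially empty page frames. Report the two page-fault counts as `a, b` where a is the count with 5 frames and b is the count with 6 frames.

7, 6

5 frames: F F F . . F F . F . . . F . . . . . → 7 faults.
6 frames: F F F . . F F . F . . . . . . . . . → 6 faults.
6 < 7: adding a frame reduced faults, as is typical.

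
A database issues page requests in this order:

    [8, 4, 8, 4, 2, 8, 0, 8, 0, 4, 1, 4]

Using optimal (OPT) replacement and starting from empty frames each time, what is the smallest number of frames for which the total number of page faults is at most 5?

f=1: 12 faults
f=2: 6 faults
f=3: 5 faults
f=4: 5 faults
f=5: 5 faults
Smallest f with faults ≤ 5 is 3.

3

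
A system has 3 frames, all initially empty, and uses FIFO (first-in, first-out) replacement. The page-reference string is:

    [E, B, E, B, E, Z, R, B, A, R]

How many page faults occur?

E → miss, frames (E)
B → miss, frames (E B)
E → hit
B → hit
E → hit
Z → miss, frames (E B Z)
R → miss, evict E, frames (B Z R)
B → hit
A → miss, evict B, frames (Z R A)
R → hit
Page faults: 5.

5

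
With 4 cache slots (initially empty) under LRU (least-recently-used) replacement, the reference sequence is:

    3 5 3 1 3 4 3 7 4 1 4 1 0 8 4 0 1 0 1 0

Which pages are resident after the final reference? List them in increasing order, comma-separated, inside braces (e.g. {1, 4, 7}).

3 -> fault, frames (3)
5 -> fault, frames (3 5)
3 -> hit
1 -> fault, frames (5 3 1)
3 -> hit
4 -> fault, frames (5 1 3 4)
3 -> hit
7 -> fault, evict 5, frames (1 4 3 7)
4 -> hit
1 -> hit
4 -> hit
1 -> hit
0 -> fault, evict 3, frames (7 4 1 0)
8 -> fault, evict 7, frames (4 1 0 8)
4 -> hit
0 -> hit
1 -> hit
0 -> hit
1 -> hit
0 -> hit

{0, 1, 4, 8}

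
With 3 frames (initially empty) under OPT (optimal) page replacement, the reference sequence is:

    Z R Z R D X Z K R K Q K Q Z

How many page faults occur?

6

Z → fault, frames {Z}
R → fault, frames {Z,R}
Z → hit
R → hit
D → fault, frames {Z,R,D}
X → fault, evict D, frames {Z,R,X}
Z → hit
K → fault, evict X, frames {Z,R,K}
R → hit
K → hit
Q → fault, evict R, frames {Z,K,Q}
K → hit
Q → hit
Z → hit
Page faults: 6.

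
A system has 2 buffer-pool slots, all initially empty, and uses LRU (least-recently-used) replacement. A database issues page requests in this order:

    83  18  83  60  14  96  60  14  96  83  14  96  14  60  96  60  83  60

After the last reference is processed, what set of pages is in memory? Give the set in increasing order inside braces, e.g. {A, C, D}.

{60, 83}

83: fault, frames [83]
18: fault, frames [83, 18]
83: hit
60: fault, evict 18, frames [83, 60]
14: fault, evict 83, frames [60, 14]
96: fault, evict 60, frames [14, 96]
60: fault, evict 14, frames [96, 60]
14: fault, evict 96, frames [60, 14]
96: fault, evict 60, frames [14, 96]
83: fault, evict 14, frames [96, 83]
14: fault, evict 96, frames [83, 14]
96: fault, evict 83, frames [14, 96]
14: hit
60: fault, evict 96, frames [14, 60]
96: fault, evict 14, frames [60, 96]
60: hit
83: fault, evict 96, frames [60, 83]
60: hit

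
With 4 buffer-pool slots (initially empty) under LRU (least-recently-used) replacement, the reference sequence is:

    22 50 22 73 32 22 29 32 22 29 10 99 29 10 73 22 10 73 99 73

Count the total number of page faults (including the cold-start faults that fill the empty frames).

22: miss, frames {22}
50: miss, frames {22,50}
22: hit
73: miss, frames {50,22,73}
32: miss, frames {50,22,73,32}
22: hit
29: miss, evict 50, frames {73,32,22,29}
32: hit
22: hit
29: hit
10: miss, evict 73, frames {32,22,29,10}
99: miss, evict 32, frames {22,29,10,99}
29: hit
10: hit
73: miss, evict 22, frames {99,29,10,73}
22: miss, evict 99, frames {29,10,73,22}
10: hit
73: hit
99: miss, evict 29, frames {22,10,73,99}
73: hit
Page faults: 10.

10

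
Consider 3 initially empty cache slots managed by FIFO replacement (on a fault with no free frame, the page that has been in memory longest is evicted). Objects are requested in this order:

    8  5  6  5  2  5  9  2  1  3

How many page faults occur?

8: miss, frames {8}
5: miss, frames {8,5}
6: miss, frames {8,5,6}
5: hit
2: miss, evict 8, frames {5,6,2}
5: hit
9: miss, evict 5, frames {6,2,9}
2: hit
1: miss, evict 6, frames {2,9,1}
3: miss, evict 2, frames {9,1,3}
Page faults: 7.

7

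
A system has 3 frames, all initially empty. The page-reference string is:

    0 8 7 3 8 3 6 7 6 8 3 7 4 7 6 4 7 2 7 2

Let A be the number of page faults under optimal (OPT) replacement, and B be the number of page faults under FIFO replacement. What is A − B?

Under OPT: F F F F . . F . . . F . F . . . . F . . → 8 faults.
Under FIFO: F F F F . . F . . F . F F . F . . F F . → 11 faults.
A − B = 8 − 11 = -3.

-3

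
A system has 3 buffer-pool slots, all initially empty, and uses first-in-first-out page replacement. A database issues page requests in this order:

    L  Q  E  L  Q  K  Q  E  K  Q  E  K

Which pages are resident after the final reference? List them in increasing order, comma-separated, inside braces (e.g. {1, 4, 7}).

L -> miss, frames [L]
Q -> miss, frames [L, Q]
E -> miss, frames [L, Q, E]
L -> hit
Q -> hit
K -> miss, evict L, frames [Q, E, K]
Q -> hit
E -> hit
K -> hit
Q -> hit
E -> hit
K -> hit

{E, K, Q}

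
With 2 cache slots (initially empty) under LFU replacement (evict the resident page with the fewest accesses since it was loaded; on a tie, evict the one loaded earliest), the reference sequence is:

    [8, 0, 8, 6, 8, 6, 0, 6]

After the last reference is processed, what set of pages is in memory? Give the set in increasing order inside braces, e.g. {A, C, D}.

8: miss, frames {8}
0: miss, frames {8,0}
8: hit
6: miss, evict 0, frames {8,6}
8: hit
6: hit
0: miss, evict 6, frames {8,0}
6: miss, evict 0, frames {8,6}

{6, 8}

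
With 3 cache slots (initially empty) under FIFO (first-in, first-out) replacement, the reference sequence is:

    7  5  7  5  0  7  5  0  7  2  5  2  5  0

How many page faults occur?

4

7 -> fault, frames (7)
5 -> fault, frames (7 5)
7 -> hit
5 -> hit
0 -> fault, frames (7 5 0)
7 -> hit
5 -> hit
0 -> hit
7 -> hit
2 -> fault, evict 7, frames (5 0 2)
5 -> hit
2 -> hit
5 -> hit
0 -> hit
Page faults: 4.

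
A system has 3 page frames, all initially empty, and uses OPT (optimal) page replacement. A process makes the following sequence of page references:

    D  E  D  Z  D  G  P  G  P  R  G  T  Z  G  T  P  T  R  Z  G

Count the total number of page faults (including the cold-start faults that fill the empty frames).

10

D: miss, frames {D}
E: miss, frames {D,E}
D: hit
Z: miss, frames {D,E,Z}
D: hit
G: miss, evict E, frames {D,Z,G}
P: miss, evict D, frames {Z,G,P}
G: hit
P: hit
R: miss, evict P, frames {Z,G,R}
G: hit
T: miss, evict R, frames {Z,G,T}
Z: hit
G: hit
T: hit
P: miss, evict G, frames {Z,T,P}
T: hit
R: miss, evict P, frames {Z,T,R}
Z: hit
G: miss, evict R, frames {Z,T,G}
Page faults: 10.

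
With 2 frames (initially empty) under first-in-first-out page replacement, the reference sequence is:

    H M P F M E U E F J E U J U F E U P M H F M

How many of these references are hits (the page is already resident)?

2

H → fault, frames (H)
M → fault, frames (H M)
P → fault, evict H, frames (M P)
F → fault, evict M, frames (P F)
M → fault, evict P, frames (F M)
E → fault, evict F, frames (M E)
U → fault, evict M, frames (E U)
E → hit
F → fault, evict E, frames (U F)
J → fault, evict U, frames (F J)
E → fault, evict F, frames (J E)
U → fault, evict J, frames (E U)
J → fault, evict E, frames (U J)
U → hit
F → fault, evict U, frames (J F)
E → fault, evict J, frames (F E)
U → fault, evict F, frames (E U)
P → fault, evict E, frames (U P)
M → fault, evict U, frames (P M)
H → fault, evict P, frames (M H)
F → fault, evict M, frames (H F)
M → fault, evict H, frames (F M)
Hits: 2.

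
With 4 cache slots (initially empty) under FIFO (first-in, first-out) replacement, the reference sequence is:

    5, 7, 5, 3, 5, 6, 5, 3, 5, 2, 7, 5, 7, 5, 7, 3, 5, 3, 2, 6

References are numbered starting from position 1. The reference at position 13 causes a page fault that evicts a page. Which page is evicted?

3

pos 1: 5 -> miss, frames [5]
pos 2: 7 -> miss, frames [5, 7]
pos 3: 5 -> hit
pos 4: 3 -> miss, frames [5, 7, 3]
pos 5: 5 -> hit
pos 6: 6 -> miss, frames [5, 7, 3, 6]
pos 7: 5 -> hit
pos 8: 3 -> hit
pos 9: 5 -> hit
pos 10: 2 -> miss, evict 5, frames [7, 3, 6, 2]
pos 11: 7 -> hit
pos 12: 5 -> miss, evict 7, frames [3, 6, 2, 5]
pos 13: 7 -> miss, evict 3, frames [6, 2, 5, 7]
At position 13, page 3 is evicted.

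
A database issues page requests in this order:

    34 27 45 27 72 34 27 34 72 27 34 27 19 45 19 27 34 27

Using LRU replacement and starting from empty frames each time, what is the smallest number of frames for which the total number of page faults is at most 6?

f=1: 18 faults
f=2: 13 faults
f=3: 8 faults
f=4: 6 faults
f=5: 5 faults
Smallest f with faults ≤ 6 is 4.

4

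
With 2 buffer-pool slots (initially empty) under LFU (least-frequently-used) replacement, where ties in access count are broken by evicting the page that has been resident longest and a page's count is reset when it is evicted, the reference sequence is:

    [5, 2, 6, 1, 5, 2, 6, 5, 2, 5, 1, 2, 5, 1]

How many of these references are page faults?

5: fault, frames [5]
2: fault, frames [5, 2]
6: fault, evict 5, frames [2, 6]
1: fault, evict 2, frames [6, 1]
5: fault, evict 6, frames [1, 5]
2: fault, evict 1, frames [5, 2]
6: fault, evict 5, frames [2, 6]
5: fault, evict 2, frames [6, 5]
2: fault, evict 6, frames [5, 2]
5: hit
1: fault, evict 2, frames [5, 1]
2: fault, evict 1, frames [5, 2]
5: hit
1: fault, evict 2, frames [5, 1]
Page faults: 12.

12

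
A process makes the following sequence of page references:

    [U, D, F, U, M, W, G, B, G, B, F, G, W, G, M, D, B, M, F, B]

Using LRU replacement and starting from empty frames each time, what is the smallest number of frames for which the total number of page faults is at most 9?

f=1: 20 faults
f=2: 17 faults
f=3: 13 faults
f=4: 12 faults
f=5: 11 faults
f=6: 8 faults
f=7: 7 faults
Smallest f with faults ≤ 9 is 6.

6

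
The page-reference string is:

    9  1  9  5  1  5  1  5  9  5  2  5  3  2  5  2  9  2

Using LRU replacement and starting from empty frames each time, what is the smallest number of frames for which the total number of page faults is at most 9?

3

f=1: 18 faults
f=2: 10 faults
f=3: 6 faults
f=4: 5 faults
f=5: 5 faults
Smallest f with faults ≤ 9 is 3.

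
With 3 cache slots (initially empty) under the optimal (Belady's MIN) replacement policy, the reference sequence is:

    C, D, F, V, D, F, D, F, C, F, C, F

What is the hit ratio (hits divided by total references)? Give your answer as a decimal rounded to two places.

0.58

C -> fault, frames (C)
D -> fault, frames (C D)
F -> fault, frames (C D F)
V -> fault, evict C, frames (D F V)
D -> hit
F -> hit
D -> hit
F -> hit
C -> fault, evict V, frames (D F C)
F -> hit
C -> hit
F -> hit
Hits: 7 of 12 references → 7/12 = 0.5833.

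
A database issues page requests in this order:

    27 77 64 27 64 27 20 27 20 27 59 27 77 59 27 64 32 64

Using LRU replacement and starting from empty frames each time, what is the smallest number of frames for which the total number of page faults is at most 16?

2

f=1: 18 faults
f=2: 11 faults
f=3: 8 faults
f=4: 8 faults
f=5: 6 faults
f=6: 6 faults
Smallest f with faults ≤ 16 is 2.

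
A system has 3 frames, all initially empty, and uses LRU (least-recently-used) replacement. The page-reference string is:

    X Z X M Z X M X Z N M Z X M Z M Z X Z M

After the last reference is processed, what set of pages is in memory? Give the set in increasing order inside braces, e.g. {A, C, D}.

{M, X, Z}

X: miss, frames [X]
Z: miss, frames [X, Z]
X: hit
M: miss, frames [Z, X, M]
Z: hit
X: hit
M: hit
X: hit
Z: hit
N: miss, evict M, frames [X, Z, N]
M: miss, evict X, frames [Z, N, M]
Z: hit
X: miss, evict N, frames [M, Z, X]
M: hit
Z: hit
M: hit
Z: hit
X: hit
Z: hit
M: hit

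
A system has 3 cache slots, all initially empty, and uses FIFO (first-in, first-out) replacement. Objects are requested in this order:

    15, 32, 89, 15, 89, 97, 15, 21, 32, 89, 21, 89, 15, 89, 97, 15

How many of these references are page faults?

10

15: miss, frames {15}
32: miss, frames {15,32}
89: miss, frames {15,32,89}
15: hit
89: hit
97: miss, evict 15, frames {32,89,97}
15: miss, evict 32, frames {89,97,15}
21: miss, evict 89, frames {97,15,21}
32: miss, evict 97, frames {15,21,32}
89: miss, evict 15, frames {21,32,89}
21: hit
89: hit
15: miss, evict 21, frames {32,89,15}
89: hit
97: miss, evict 32, frames {89,15,97}
15: hit
Page faults: 10.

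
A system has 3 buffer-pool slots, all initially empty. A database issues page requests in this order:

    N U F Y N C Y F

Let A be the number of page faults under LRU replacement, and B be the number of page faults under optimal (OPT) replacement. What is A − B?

Under LRU: F F F F F F . F → 7 faults.
Under OPT: F F F F . F . . → 5 faults.
A − B = 7 − 5 = 2.

2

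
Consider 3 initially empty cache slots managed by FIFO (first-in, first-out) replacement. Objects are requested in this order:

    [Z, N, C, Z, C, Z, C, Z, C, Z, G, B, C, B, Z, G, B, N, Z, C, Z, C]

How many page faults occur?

Z -> fault, frames [Z]
N -> fault, frames [Z, N]
C -> fault, frames [Z, N, C]
Z -> hit
C -> hit
Z -> hit
C -> hit
Z -> hit
C -> hit
Z -> hit
G -> fault, evict Z, frames [N, C, G]
B -> fault, evict N, frames [C, G, B]
C -> hit
B -> hit
Z -> fault, evict C, frames [G, B, Z]
G -> hit
B -> hit
N -> fault, evict G, frames [B, Z, N]
Z -> hit
C -> fault, evict B, frames [Z, N, C]
Z -> hit
C -> hit
Page faults: 8.

8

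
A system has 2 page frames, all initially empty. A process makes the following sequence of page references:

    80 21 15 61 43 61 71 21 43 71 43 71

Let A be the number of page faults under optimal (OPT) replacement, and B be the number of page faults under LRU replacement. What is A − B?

Under OPT: F F F F F . F F . F . . → 8 faults.
Under LRU: F F F F F . F F F F . . → 9 faults.
A − B = 8 − 9 = -1.

-1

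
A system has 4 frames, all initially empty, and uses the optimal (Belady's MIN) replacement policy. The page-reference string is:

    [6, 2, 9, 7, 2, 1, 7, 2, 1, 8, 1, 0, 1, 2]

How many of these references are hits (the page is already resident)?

7

6 → fault, frames (6)
2 → fault, frames (6 2)
9 → fault, frames (6 2 9)
7 → fault, frames (6 2 9 7)
2 → hit
1 → fault, evict 9, frames (6 2 7 1)
7 → hit
2 → hit
1 → hit
8 → fault, evict 7, frames (6 2 1 8)
1 → hit
0 → fault, evict 8, frames (6 2 1 0)
1 → hit
2 → hit
Hits: 7.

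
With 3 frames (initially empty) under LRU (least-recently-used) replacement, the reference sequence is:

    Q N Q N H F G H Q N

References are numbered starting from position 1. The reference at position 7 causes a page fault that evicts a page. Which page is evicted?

pos 1: Q: fault, frames (Q)
pos 2: N: fault, frames (Q N)
pos 3: Q: hit
pos 4: N: hit
pos 5: H: fault, frames (Q N H)
pos 6: F: fault, evict Q, frames (N H F)
pos 7: G: fault, evict N, frames (H F G)
At position 7, page N is evicted.

N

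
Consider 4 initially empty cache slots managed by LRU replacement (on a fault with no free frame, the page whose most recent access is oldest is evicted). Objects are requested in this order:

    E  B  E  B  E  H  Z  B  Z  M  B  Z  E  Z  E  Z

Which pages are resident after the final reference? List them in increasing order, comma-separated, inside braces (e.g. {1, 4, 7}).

E -> fault, frames {E}
B -> fault, frames {E,B}
E -> hit
B -> hit
E -> hit
H -> fault, frames {B,E,H}
Z -> fault, frames {B,E,H,Z}
B -> hit
Z -> hit
M -> fault, evict E, frames {H,B,Z,M}
B -> hit
Z -> hit
E -> fault, evict H, frames {M,B,Z,E}
Z -> hit
E -> hit
Z -> hit

{B, E, M, Z}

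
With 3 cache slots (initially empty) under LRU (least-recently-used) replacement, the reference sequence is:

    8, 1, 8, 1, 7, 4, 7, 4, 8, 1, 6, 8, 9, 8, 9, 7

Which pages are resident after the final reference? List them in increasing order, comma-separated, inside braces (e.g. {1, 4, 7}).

8 → miss, frames [8]
1 → miss, frames [8, 1]
8 → hit
1 → hit
7 → miss, frames [8, 1, 7]
4 → miss, evict 8, frames [1, 7, 4]
7 → hit
4 → hit
8 → miss, evict 1, frames [7, 4, 8]
1 → miss, evict 7, frames [4, 8, 1]
6 → miss, evict 4, frames [8, 1, 6]
8 → hit
9 → miss, evict 1, frames [6, 8, 9]
8 → hit
9 → hit
7 → miss, evict 6, frames [8, 9, 7]

{7, 8, 9}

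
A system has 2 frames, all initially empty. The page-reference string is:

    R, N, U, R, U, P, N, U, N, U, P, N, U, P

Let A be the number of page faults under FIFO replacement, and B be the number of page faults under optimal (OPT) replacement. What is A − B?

4

Under FIFO: F F F F . F F F . . F F F F → 11 faults.
Under OPT: F F F . . F F . . . F . F . → 7 faults.
A − B = 11 − 7 = 4.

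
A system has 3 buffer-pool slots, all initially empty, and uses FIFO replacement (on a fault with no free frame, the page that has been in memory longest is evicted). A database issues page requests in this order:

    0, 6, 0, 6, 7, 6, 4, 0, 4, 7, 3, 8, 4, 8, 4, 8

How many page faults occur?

0: miss, frames (0)
6: miss, frames (0 6)
0: hit
6: hit
7: miss, frames (0 6 7)
6: hit
4: miss, evict 0, frames (6 7 4)
0: miss, evict 6, frames (7 4 0)
4: hit
7: hit
3: miss, evict 7, frames (4 0 3)
8: miss, evict 4, frames (0 3 8)
4: miss, evict 0, frames (3 8 4)
8: hit
4: hit
8: hit
Page faults: 8.

8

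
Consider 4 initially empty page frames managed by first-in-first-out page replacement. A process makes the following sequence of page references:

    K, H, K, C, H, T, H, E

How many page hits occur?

3

K → miss, frames (K)
H → miss, frames (K H)
K → hit
C → miss, frames (K H C)
H → hit
T → miss, frames (K H C T)
H → hit
E → miss, evict K, frames (H C T E)
Hits: 3.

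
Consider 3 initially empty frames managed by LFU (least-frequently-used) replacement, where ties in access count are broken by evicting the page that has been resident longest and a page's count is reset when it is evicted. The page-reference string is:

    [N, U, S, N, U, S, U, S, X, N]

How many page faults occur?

N -> miss, frames [N]
U -> miss, frames [N, U]
S -> miss, frames [N, U, S]
N -> hit
U -> hit
S -> hit
U -> hit
S -> hit
X -> miss, evict N, frames [U, S, X]
N -> miss, evict X, frames [U, S, N]
Page faults: 5.

5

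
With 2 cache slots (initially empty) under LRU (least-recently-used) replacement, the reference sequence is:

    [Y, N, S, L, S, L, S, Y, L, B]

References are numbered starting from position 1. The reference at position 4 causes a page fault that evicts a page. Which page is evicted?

pos 1: Y -> miss, frames (Y)
pos 2: N -> miss, frames (Y N)
pos 3: S -> miss, evict Y, frames (N S)
pos 4: L -> miss, evict N, frames (S L)
At position 4, page N is evicted.

N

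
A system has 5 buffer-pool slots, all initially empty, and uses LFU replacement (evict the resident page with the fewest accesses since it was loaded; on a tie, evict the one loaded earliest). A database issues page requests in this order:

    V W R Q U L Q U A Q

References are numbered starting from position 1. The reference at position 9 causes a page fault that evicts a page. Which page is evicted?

pos 1: V: fault, frames {V}
pos 2: W: fault, frames {V,W}
pos 3: R: fault, frames {V,W,R}
pos 4: Q: fault, frames {V,W,R,Q}
pos 5: U: fault, frames {V,W,R,Q,U}
pos 6: L: fault, evict V, frames {W,R,Q,U,L}
pos 7: Q: hit
pos 8: U: hit
pos 9: A: fault, evict W, frames {R,Q,U,L,A}
At position 9, page W is evicted.

W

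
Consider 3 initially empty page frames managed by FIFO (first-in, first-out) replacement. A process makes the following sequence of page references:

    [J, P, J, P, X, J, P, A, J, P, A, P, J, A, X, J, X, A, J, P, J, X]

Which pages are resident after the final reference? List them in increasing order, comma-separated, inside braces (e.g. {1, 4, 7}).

{J, P, X}

J -> fault, frames (J)
P -> fault, frames (J P)
J -> hit
P -> hit
X -> fault, frames (J P X)
J -> hit
P -> hit
A -> fault, evict J, frames (P X A)
J -> fault, evict P, frames (X A J)
P -> fault, evict X, frames (A J P)
A -> hit
P -> hit
J -> hit
A -> hit
X -> fault, evict A, frames (J P X)
J -> hit
X -> hit
A -> fault, evict J, frames (P X A)
J -> fault, evict P, frames (X A J)
P -> fault, evict X, frames (A J P)
J -> hit
X -> fault, evict A, frames (J P X)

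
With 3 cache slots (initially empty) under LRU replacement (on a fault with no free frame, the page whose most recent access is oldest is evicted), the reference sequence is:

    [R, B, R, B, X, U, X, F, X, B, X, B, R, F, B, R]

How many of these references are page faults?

R: fault, frames (R)
B: fault, frames (R B)
R: hit
B: hit
X: fault, frames (R B X)
U: fault, evict R, frames (B X U)
X: hit
F: fault, evict B, frames (U X F)
X: hit
B: fault, evict U, frames (F X B)
X: hit
B: hit
R: fault, evict F, frames (X B R)
F: fault, evict X, frames (B R F)
B: hit
R: hit
Page faults: 8.

8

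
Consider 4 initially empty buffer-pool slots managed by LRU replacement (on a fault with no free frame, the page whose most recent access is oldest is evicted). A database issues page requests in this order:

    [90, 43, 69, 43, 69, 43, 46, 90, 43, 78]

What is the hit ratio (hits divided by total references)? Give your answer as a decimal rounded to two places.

90: fault, frames (90)
43: fault, frames (90 43)
69: fault, frames (90 43 69)
43: hit
69: hit
43: hit
46: fault, frames (90 69 43 46)
90: hit
43: hit
78: fault, evict 69, frames (46 90 43 78)
Hits: 5 of 10 references → 5/10 = 0.5000.

0.50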